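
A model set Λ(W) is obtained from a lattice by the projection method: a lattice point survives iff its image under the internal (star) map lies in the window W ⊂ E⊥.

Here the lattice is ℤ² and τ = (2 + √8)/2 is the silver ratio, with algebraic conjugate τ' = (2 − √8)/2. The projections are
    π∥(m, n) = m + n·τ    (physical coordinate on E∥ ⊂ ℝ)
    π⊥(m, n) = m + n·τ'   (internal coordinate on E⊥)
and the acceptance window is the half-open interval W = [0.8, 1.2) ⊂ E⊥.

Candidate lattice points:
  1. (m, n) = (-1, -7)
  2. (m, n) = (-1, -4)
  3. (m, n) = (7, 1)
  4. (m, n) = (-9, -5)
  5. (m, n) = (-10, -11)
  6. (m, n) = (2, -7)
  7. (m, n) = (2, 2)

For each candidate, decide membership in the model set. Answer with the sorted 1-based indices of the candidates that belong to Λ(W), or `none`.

7

Compute τ' = (2−√8)/2 = -0.4142, so π⊥(m,n) = m -0.4142·n.
candidate 1: (m,n)=(-1,-7) → π∥ = -1-7·τ ≈ -17.8995, π⊥ = -1-7·τ' ≈ 1.8995 ∉ [0.8, 1.2) ⇒ out
candidate 2: (m,n)=(-1,-4) → π∥ = -1-4·τ ≈ -10.6569, π⊥ = -1-4·τ' ≈ 0.6569 ∉ [0.8, 1.2) ⇒ out
candidate 3: (m,n)=(7,1) → π∥ = 7+1·τ ≈ 9.4142, π⊥ = 7+1·τ' ≈ 6.5858 ∉ [0.8, 1.2) ⇒ out
candidate 4: (m,n)=(-9,-5) → π∥ = -9-5·τ ≈ -21.0711, π⊥ = -9-5·τ' ≈ -6.9289 ∉ [0.8, 1.2) ⇒ out
candidate 5: (m,n)=(-10,-11) → π∥ = -10-11·τ ≈ -36.5563, π⊥ = -10-11·τ' ≈ -5.4437 ∉ [0.8, 1.2) ⇒ out
candidate 6: (m,n)=(2,-7) → π∥ = 2-7·τ ≈ -14.8995, π⊥ = 2-7·τ' ≈ 4.8995 ∉ [0.8, 1.2) ⇒ out
candidate 7: (m,n)=(2,2) → π∥ = 2+2·τ ≈ 6.8284, π⊥ = 2+2·τ' ≈ 1.1716 ∈ [0.8, 1.2) ⇒ IN Λ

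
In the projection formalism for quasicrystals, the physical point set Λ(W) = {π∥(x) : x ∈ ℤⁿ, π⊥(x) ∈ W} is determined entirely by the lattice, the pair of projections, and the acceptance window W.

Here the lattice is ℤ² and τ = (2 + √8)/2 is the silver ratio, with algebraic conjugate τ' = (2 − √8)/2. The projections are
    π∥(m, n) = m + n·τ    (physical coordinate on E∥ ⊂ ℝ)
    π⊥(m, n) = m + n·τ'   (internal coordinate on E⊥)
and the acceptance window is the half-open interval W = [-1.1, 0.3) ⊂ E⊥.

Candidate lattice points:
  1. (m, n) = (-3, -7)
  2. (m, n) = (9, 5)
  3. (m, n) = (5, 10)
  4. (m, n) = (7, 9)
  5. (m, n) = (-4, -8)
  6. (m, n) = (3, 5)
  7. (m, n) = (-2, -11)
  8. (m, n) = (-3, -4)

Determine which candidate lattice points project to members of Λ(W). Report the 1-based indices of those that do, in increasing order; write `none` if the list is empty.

τ' = (2−√8)/2 ≈ -0.4142.
candidate 1: (m,n)=(-3,-7) → π∥ = -3-7·τ ≈ -19.8995, π⊥ = -3-7·τ' ≈ -0.1005 ∈ [-1.1, 0.3) ⇒ IN Λ
candidate 2: (m,n)=(9,5) → π∥ = 9+5·τ ≈ 21.0711, π⊥ = 9+5·τ' ≈ 6.9289 ∉ [-1.1, 0.3) ⇒ out
candidate 3: (m,n)=(5,10) → π∥ = 5+10·τ ≈ 29.1421, π⊥ = 5+10·τ' ≈ 0.8579 ∉ [-1.1, 0.3) ⇒ out
candidate 4: (m,n)=(7,9) → π∥ = 7+9·τ ≈ 28.7279, π⊥ = 7+9·τ' ≈ 3.2721 ∉ [-1.1, 0.3) ⇒ out
candidate 5: (m,n)=(-4,-8) → π∥ = -4-8·τ ≈ -23.3137, π⊥ = -4-8·τ' ≈ -0.6863 ∈ [-1.1, 0.3) ⇒ IN Λ
candidate 6: (m,n)=(3,5) → π∥ = 3+5·τ ≈ 15.0711, π⊥ = 3+5·τ' ≈ 0.9289 ∉ [-1.1, 0.3) ⇒ out
candidate 7: (m,n)=(-2,-11) → π∥ = -2-11·τ ≈ -28.5563, π⊥ = -2-11·τ' ≈ 2.5563 ∉ [-1.1, 0.3) ⇒ out
candidate 8: (m,n)=(-3,-4) → π∥ = -3-4·τ ≈ -12.6569, π⊥ = -3-4·τ' ≈ -1.3431 ∉ [-1.1, 0.3) ⇒ out

1, 5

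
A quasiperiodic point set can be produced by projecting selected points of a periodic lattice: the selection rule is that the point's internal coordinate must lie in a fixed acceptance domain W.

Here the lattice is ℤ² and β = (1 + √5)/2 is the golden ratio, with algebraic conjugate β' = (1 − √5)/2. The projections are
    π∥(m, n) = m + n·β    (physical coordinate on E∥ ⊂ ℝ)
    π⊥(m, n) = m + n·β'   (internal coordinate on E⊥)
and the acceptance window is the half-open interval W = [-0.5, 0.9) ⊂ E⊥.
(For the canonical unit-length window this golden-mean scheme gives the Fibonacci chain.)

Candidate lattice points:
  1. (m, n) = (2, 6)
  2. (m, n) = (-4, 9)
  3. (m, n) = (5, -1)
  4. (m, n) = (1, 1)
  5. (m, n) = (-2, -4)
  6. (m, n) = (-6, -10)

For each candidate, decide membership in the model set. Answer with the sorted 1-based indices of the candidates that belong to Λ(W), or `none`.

4, 5, 6

β' = (1−√5)/2 ≈ -0.6180.
[1] lift (2,6): star map gives -1.7082; window check -0.5 ≤ -1.7082 < 0.9 is false → out
[2] lift (-4,9): star map gives -9.5623; window check -0.5 ≤ -9.5623 < 0.9 is false → out
[3] lift (5,-1): star map gives 5.6180; window check -0.5 ≤ 5.6180 < 0.9 is false → out
[4] lift (1,1): star map gives 0.3820; window check -0.5 ≤ 0.3820 < 0.9 is true → IN Λ
[5] lift (-2,-4): star map gives 0.4721; window check -0.5 ≤ 0.4721 < 0.9 is true → IN Λ
[6] lift (-6,-10): star map gives 0.1803; window check -0.5 ≤ 0.1803 < 0.9 is true → IN Λ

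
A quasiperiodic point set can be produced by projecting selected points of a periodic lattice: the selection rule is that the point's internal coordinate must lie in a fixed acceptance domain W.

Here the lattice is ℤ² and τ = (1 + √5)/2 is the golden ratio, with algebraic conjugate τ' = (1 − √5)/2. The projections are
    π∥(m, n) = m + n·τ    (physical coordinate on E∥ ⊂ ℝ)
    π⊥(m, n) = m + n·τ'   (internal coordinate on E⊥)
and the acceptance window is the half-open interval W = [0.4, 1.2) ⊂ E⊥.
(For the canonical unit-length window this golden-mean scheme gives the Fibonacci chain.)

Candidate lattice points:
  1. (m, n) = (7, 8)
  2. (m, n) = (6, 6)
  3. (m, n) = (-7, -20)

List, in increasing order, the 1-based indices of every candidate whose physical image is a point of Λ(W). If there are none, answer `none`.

Numerically τ ≈ 1.618034 and τ' = −1/τ ≈ -0.618034.
#1 (7,8): internal coord 7 + (8)·τ' = +2.055728; +2.055728 ∉ [0.4, 1.2) → out
#2 (6,6): internal coord 6 + (6)·τ' = +2.291796; +2.291796 ∉ [0.4, 1.2) → out
#3 (-7,-20): internal coord -7 + (-20)·τ' = +5.360680; +5.360680 ∉ [0.4, 1.2) → out

none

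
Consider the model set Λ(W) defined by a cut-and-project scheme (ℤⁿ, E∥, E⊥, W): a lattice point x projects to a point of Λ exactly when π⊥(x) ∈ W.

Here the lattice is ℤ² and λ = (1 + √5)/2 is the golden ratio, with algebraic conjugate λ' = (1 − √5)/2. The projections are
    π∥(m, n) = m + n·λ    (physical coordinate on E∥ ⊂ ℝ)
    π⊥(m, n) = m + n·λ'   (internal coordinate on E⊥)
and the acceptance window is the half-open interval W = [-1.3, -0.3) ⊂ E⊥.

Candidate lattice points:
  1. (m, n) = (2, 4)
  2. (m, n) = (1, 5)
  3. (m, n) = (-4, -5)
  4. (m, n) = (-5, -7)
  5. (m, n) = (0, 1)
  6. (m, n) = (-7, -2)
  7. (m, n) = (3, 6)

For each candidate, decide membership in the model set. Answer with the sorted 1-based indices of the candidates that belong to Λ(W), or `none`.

Compute λ' = (1−√5)/2 = -0.61803, so π⊥(m,n) = m -0.61803·n.
candidate 1: (m,n)=(2,4) → π∥ = 2+4·λ ≈ 8.47214, π⊥ = 2+4·λ' ≈ -0.47214 ∈ [-1.3, -0.3) ⇒ IN Λ
candidate 2: (m,n)=(1,5) → π∥ = 1+5·λ ≈ 9.09017, π⊥ = 1+5·λ' ≈ -2.09017 ∉ [-1.3, -0.3) ⇒ out
candidate 3: (m,n)=(-4,-5) → π∥ = -4-5·λ ≈ -12.09017, π⊥ = -4-5·λ' ≈ -0.90983 ∈ [-1.3, -0.3) ⇒ IN Λ
candidate 4: (m,n)=(-5,-7) → π∥ = -5-7·λ ≈ -16.32624, π⊥ = -5-7·λ' ≈ -0.67376 ∈ [-1.3, -0.3) ⇒ IN Λ
candidate 5: (m,n)=(0,1) → π∥ = 0+1·λ ≈ 1.61803, π⊥ = 0+1·λ' ≈ -0.61803 ∈ [-1.3, -0.3) ⇒ IN Λ
candidate 6: (m,n)=(-7,-2) → π∥ = -7-2·λ ≈ -10.23607, π⊥ = -7-2·λ' ≈ -5.76393 ∉ [-1.3, -0.3) ⇒ out
candidate 7: (m,n)=(3,6) → π∥ = 3+6·λ ≈ 12.70820, π⊥ = 3+6·λ' ≈ -0.70820 ∈ [-1.3, -0.3) ⇒ IN Λ

1, 3, 4, 5, 7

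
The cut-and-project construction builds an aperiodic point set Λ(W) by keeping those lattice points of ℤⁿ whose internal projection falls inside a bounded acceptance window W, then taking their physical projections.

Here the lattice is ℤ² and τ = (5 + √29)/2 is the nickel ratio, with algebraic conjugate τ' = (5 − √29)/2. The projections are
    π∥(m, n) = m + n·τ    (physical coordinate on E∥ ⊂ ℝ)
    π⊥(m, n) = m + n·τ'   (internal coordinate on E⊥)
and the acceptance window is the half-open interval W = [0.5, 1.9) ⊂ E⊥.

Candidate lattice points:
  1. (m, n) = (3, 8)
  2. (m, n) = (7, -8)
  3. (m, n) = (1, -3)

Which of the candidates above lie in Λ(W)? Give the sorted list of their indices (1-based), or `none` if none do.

Numerically τ ≈ 5.19258 and τ' = −1/τ ≈ -0.19258.
#1 (3,8): internal coord 3 + (8)·τ' = +1.45934; +1.45934 ∈ [0.5, 1.9) → IN Λ
#2 (7,-8): internal coord 7 + (-8)·τ' = +8.54066; +8.54066 ∉ [0.5, 1.9) → out
#3 (1,-3): internal coord 1 + (-3)·τ' = +1.57775; +1.57775 ∈ [0.5, 1.9) → IN Λ

1, 3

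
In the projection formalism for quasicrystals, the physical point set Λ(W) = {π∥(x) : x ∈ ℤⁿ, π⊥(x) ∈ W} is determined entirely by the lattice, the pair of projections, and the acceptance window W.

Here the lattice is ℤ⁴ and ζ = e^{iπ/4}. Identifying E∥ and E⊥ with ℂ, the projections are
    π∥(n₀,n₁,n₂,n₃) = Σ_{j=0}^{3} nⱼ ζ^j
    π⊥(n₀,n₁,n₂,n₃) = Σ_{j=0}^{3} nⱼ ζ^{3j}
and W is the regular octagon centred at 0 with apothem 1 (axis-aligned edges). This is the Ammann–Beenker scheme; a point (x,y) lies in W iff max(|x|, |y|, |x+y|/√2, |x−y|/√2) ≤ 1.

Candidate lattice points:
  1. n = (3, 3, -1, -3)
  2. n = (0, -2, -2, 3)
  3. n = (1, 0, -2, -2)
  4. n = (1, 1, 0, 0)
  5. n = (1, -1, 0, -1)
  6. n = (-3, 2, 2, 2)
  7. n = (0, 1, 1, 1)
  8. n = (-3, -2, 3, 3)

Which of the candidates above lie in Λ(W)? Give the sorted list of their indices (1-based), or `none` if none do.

With ζ = e^{iπ/4} the internal vectors are ζ^0,ζ^3,ζ^6,ζ^9.
candidate 1: n = (3, 3, -1, -3) → π⊥ ≈ (-1.2426, +1.0000); max(|x|,|y|,|x±y|/√2) = 1.5858 > 1 ⇒ ∉ W
candidate 2: n = (0, -2, -2, 3) → π⊥ ≈ (+3.5355, +2.7071); max(|x|,|y|,|x±y|/√2) = 4.4142 > 1 ⇒ ∉ W
candidate 3: n = (1, 0, -2, -2) → π⊥ ≈ (-0.4142, +0.5858); max(|x|,|y|,|x±y|/√2) = 0.7071 ≤ 1 ⇒ ∈ W
candidate 4: n = (1, 1, 0, 0) → π⊥ ≈ (+0.2929, +0.7071); max(|x|,|y|,|x±y|/√2) = 0.7071 ≤ 1 ⇒ ∈ W
candidate 5: n = (1, -1, 0, -1) → π⊥ ≈ (+1.0000, -1.4142); max(|x|,|y|,|x±y|/√2) = 1.7071 > 1 ⇒ ∉ W
candidate 6: n = (-3, 2, 2, 2) → π⊥ ≈ (-3.0000, +0.8284); max(|x|,|y|,|x±y|/√2) = 3.0000 > 1 ⇒ ∉ W
candidate 7: n = (0, 1, 1, 1) → π⊥ ≈ (+0.0000, +0.4142); max(|x|,|y|,|x±y|/√2) = 0.4142 ≤ 1 ⇒ ∈ W
candidate 8: n = (-3, -2, 3, 3) → π⊥ ≈ (+0.5355, -2.2929); max(|x|,|y|,|x±y|/√2) = 2.2929 > 1 ⇒ ∉ W

3, 4, 7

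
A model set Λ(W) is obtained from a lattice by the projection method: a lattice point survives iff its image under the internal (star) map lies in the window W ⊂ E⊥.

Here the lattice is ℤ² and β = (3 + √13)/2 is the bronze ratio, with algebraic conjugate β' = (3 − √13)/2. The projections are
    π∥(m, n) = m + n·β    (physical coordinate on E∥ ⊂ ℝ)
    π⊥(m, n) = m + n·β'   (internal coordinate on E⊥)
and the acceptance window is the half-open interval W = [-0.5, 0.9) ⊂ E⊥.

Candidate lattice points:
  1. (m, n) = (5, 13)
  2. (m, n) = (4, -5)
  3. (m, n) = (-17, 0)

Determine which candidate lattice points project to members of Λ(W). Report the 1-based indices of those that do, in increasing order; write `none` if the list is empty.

β' = (3−√13)/2 ≈ -0.302776.
#1 (5,13): internal coord 5 + (13)·β' = +1.063917; +1.063917 ∉ [-0.5, 0.9) → out
#2 (4,-5): internal coord 4 + (-5)·β' = +5.513878; +5.513878 ∉ [-0.5, 0.9) → out
#3 (-17,0): internal coord -17 + (0)·β' = -17.000000; -17.000000 ∉ [-0.5, 0.9) → out

none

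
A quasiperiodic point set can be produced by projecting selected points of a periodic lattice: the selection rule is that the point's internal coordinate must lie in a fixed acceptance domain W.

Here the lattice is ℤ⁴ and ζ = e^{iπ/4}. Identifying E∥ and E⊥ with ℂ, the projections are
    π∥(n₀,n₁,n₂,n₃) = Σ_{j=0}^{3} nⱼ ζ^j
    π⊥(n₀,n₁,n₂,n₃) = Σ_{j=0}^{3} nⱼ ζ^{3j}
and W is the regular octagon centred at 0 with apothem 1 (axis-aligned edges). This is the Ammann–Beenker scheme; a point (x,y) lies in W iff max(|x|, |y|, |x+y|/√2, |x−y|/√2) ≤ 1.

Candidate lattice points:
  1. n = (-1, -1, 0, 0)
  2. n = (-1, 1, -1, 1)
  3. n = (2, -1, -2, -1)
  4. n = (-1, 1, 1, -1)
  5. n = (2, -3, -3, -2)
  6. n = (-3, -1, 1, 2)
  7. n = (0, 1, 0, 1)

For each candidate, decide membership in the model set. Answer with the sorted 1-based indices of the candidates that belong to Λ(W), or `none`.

1, 6

Internal map: ζ^{3j} for j=0..3 gives (1,0), (−√2/2,√2/2), (0,−1), (√2/2,√2/2).
candidate 1: n = (-1, -1, 0, 0) → π⊥ ≈ (-0.2929, -0.7071); max(|x|,|y|,|x±y|/√2) = 0.7071 ≤ 1 ⇒ ∈ W
candidate 2: n = (-1, 1, -1, 1) → π⊥ ≈ (-1.0000, +2.4142); max(|x|,|y|,|x±y|/√2) = 2.4142 > 1 ⇒ ∉ W
candidate 3: n = (2, -1, -2, -1) → π⊥ ≈ (+2.0000, +0.5858); max(|x|,|y|,|x±y|/√2) = 2.0000 > 1 ⇒ ∉ W
candidate 4: n = (-1, 1, 1, -1) → π⊥ ≈ (-2.4142, -1.0000); max(|x|,|y|,|x±y|/√2) = 2.4142 > 1 ⇒ ∉ W
candidate 5: n = (2, -3, -3, -2) → π⊥ ≈ (+2.7071, -0.5355); max(|x|,|y|,|x±y|/√2) = 2.7071 > 1 ⇒ ∉ W
candidate 6: n = (-3, -1, 1, 2) → π⊥ ≈ (-0.8787, -0.2929); max(|x|,|y|,|x±y|/√2) = 0.8787 ≤ 1 ⇒ ∈ W
candidate 7: n = (0, 1, 0, 1) → π⊥ ≈ (+0.0000, +1.4142); max(|x|,|y|,|x±y|/√2) = 1.4142 > 1 ⇒ ∉ W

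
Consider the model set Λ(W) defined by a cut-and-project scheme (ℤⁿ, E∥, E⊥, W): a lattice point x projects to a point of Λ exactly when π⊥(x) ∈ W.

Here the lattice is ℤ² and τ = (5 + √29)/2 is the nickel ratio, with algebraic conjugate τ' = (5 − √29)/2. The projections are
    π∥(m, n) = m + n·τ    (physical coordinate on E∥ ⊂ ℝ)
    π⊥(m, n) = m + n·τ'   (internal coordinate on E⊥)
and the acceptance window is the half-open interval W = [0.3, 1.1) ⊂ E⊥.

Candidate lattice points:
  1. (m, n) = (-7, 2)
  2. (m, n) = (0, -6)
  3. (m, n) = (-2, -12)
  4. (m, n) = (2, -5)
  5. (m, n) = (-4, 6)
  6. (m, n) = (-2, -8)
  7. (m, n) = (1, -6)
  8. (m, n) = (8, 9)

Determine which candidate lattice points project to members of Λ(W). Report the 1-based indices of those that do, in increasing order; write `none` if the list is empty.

3

Numerically τ ≈ 5.1926 and τ' = −1/τ ≈ -0.1926.
candidate 1: (m,n)=(-7,2) → π∥ = -7+2·τ ≈ 3.3852, π⊥ = -7+2·τ' ≈ -7.3852 ∉ [0.3, 1.1) ⇒ out
candidate 2: (m,n)=(0,-6) → π∥ = 0-6·τ ≈ -31.1555, π⊥ = 0-6·τ' ≈ 1.1555 ∉ [0.3, 1.1) ⇒ out
candidate 3: (m,n)=(-2,-12) → π∥ = -2-12·τ ≈ -64.3110, π⊥ = -2-12·τ' ≈ 0.3110 ∈ [0.3, 1.1) ⇒ IN Λ
candidate 4: (m,n)=(2,-5) → π∥ = 2-5·τ ≈ -23.9629, π⊥ = 2-5·τ' ≈ 2.9629 ∉ [0.3, 1.1) ⇒ out
candidate 5: (m,n)=(-4,6) → π∥ = -4+6·τ ≈ 27.1555, π⊥ = -4+6·τ' ≈ -5.1555 ∉ [0.3, 1.1) ⇒ out
candidate 6: (m,n)=(-2,-8) → π∥ = -2-8·τ ≈ -43.5407, π⊥ = -2-8·τ' ≈ -0.4593 ∉ [0.3, 1.1) ⇒ out
candidate 7: (m,n)=(1,-6) → π∥ = 1-6·τ ≈ -30.1555, π⊥ = 1-6·τ' ≈ 2.1555 ∉ [0.3, 1.1) ⇒ out
candidate 8: (m,n)=(8,9) → π∥ = 8+9·τ ≈ 54.7332, π⊥ = 8+9·τ' ≈ 6.2668 ∉ [0.3, 1.1) ⇒ out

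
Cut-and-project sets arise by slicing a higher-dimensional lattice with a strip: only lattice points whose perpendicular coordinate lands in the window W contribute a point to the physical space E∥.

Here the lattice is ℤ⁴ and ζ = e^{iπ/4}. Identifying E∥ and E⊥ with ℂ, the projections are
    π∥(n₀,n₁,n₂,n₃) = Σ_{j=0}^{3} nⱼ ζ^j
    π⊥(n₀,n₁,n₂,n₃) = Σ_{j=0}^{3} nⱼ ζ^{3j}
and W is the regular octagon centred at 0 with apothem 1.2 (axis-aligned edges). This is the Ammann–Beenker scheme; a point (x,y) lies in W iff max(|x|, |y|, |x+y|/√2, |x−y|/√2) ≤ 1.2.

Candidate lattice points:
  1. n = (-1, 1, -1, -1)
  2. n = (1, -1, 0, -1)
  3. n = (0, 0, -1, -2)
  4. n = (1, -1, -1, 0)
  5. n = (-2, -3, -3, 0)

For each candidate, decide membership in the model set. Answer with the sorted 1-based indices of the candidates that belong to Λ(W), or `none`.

With ζ = e^{iπ/4} the internal vectors are ζ^0,ζ^3,ζ^6,ζ^9.
candidate 1: n = (-1, 1, -1, -1) → π⊥ ≈ (-2.41421, +1.00000); max(|x|,|y|,|x±y|/√2) = 2.41421 > 1.2 ⇒ ∉ W
candidate 2: n = (1, -1, 0, -1) → π⊥ ≈ (+1.00000, -1.41421); max(|x|,|y|,|x±y|/√2) = 1.70711 > 1.2 ⇒ ∉ W
candidate 3: n = (0, 0, -1, -2) → π⊥ ≈ (-1.41421, -0.41421); max(|x|,|y|,|x±y|/√2) = 1.41421 > 1.2 ⇒ ∉ W
candidate 4: n = (1, -1, -1, 0) → π⊥ ≈ (+1.70711, +0.29289); max(|x|,|y|,|x±y|/√2) = 1.70711 > 1.2 ⇒ ∉ W
candidate 5: n = (-2, -3, -3, 0) → π⊥ ≈ (+0.12132, +0.87868); max(|x|,|y|,|x±y|/√2) = 0.87868 ≤ 1.2 ⇒ ∈ W

5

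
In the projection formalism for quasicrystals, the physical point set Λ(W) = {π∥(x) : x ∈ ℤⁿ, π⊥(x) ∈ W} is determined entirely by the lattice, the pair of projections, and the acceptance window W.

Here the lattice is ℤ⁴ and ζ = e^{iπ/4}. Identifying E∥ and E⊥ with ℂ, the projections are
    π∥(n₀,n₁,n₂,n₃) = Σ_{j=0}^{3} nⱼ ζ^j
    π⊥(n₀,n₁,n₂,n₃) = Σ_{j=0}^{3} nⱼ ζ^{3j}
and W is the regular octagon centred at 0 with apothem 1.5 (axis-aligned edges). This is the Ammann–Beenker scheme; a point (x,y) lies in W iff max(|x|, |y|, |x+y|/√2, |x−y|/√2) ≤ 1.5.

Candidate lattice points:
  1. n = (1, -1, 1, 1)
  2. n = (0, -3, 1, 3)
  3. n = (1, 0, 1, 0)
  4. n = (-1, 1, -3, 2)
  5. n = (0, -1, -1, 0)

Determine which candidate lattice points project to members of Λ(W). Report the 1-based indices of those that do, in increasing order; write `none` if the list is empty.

3, 5

With ζ = e^{iπ/4} the internal vectors are ζ^0,ζ^3,ζ^6,ζ^9.
candidate 1: n = (1, -1, 1, 1) → π⊥ ≈ (+2.414214, -1.000000); max(|x|,|y|,|x±y|/√2) = 2.414214 > 1.5 ⇒ ∉ W
candidate 2: n = (0, -3, 1, 3) → π⊥ ≈ (+4.242641, -1.000000); max(|x|,|y|,|x±y|/√2) = 4.242641 > 1.5 ⇒ ∉ W
candidate 3: n = (1, 0, 1, 0) → π⊥ ≈ (+1.000000, -1.000000); max(|x|,|y|,|x±y|/√2) = 1.414214 ≤ 1.5 ⇒ ∈ W
candidate 4: n = (-1, 1, -3, 2) → π⊥ ≈ (-0.292893, +5.121320); max(|x|,|y|,|x±y|/√2) = 5.121320 > 1.5 ⇒ ∉ W
candidate 5: n = (0, -1, -1, 0) → π⊥ ≈ (+0.707107, +0.292893); max(|x|,|y|,|x±y|/√2) = 0.707107 ≤ 1.5 ⇒ ∈ W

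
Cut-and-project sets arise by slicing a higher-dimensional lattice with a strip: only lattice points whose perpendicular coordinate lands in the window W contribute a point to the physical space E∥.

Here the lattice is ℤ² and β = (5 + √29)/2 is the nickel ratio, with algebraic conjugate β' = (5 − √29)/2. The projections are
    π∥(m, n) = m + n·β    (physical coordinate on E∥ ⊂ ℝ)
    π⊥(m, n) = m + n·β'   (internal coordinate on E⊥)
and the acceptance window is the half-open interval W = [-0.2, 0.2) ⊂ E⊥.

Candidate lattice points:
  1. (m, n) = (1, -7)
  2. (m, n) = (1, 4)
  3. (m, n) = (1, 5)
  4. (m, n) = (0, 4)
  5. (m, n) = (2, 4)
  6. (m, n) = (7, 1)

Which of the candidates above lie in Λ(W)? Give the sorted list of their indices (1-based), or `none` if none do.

3

Compute β' = (5−√29)/2 = -0.19258, so π⊥(m,n) = m -0.19258·n.
[1] lift (1,-7): star map gives 2.34808; window check -0.2 ≤ 2.34808 < 0.2 is false → out
[2] lift (1,4): star map gives 0.22967; window check -0.2 ≤ 0.22967 < 0.2 is false → out
[3] lift (1,5): star map gives 0.03709; window check -0.2 ≤ 0.03709 < 0.2 is true → IN Λ
[4] lift (0,4): star map gives -0.77033; window check -0.2 ≤ -0.77033 < 0.2 is false → out
[5] lift (2,4): star map gives 1.22967; window check -0.2 ≤ 1.22967 < 0.2 is false → out
[6] lift (7,1): star map gives 6.80742; window check -0.2 ≤ 6.80742 < 0.2 is false → out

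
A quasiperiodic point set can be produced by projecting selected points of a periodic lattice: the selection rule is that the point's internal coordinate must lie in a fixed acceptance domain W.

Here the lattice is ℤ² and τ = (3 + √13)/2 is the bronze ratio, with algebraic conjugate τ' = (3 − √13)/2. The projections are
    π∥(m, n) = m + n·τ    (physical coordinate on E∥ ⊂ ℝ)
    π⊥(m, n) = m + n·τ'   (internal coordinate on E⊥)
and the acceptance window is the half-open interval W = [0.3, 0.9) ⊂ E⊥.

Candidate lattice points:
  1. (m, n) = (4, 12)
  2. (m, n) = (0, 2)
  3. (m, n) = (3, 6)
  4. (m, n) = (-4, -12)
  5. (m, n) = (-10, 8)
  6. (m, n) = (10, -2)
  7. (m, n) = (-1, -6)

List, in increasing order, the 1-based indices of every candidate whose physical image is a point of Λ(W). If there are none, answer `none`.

1, 7

Compute τ' = (3−√13)/2 = -0.30278, so π⊥(m,n) = m -0.30278·n.
#1 (4,12): internal coord 4 + (12)·τ' = +0.36669; +0.36669 ∈ [0.3, 0.9) → IN Λ
#2 (0,2): internal coord 0 + (2)·τ' = -0.60555; -0.60555 ∉ [0.3, 0.9) → out
#3 (3,6): internal coord 3 + (6)·τ' = +1.18335; +1.18335 ∉ [0.3, 0.9) → out
#4 (-4,-12): internal coord -4 + (-12)·τ' = -0.36669; -0.36669 ∉ [0.3, 0.9) → out
#5 (-10,8): internal coord -10 + (8)·τ' = -12.42221; -12.42221 ∉ [0.3, 0.9) → out
#6 (10,-2): internal coord 10 + (-2)·τ' = +10.60555; +10.60555 ∉ [0.3, 0.9) → out
#7 (-1,-6): internal coord -1 + (-6)·τ' = +0.81665; +0.81665 ∈ [0.3, 0.9) → IN Λ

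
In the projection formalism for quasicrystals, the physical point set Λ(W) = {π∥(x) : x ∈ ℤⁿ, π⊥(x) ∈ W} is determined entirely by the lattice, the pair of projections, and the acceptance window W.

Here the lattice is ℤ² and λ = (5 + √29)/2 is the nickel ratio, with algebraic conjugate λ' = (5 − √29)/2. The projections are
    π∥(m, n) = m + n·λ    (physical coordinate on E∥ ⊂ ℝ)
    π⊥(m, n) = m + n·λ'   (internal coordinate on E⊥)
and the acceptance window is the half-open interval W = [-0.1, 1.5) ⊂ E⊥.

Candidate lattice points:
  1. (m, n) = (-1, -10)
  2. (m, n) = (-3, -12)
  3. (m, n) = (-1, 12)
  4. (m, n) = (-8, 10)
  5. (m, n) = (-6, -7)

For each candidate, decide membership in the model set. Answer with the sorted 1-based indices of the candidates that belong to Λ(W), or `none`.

Numerically λ ≈ 5.192582 and λ' = −1/λ ≈ -0.192582.
#1 (-1,-10): internal coord -1 + (-10)·λ' = +0.925824; +0.925824 ∈ [-0.1, 1.5) → IN Λ
#2 (-3,-12): internal coord -3 + (-12)·λ' = -0.689011; -0.689011 ∉ [-0.1, 1.5) → out
#3 (-1,12): internal coord -1 + (12)·λ' = -3.310989; -3.310989 ∉ [-0.1, 1.5) → out
#4 (-8,10): internal coord -8 + (10)·λ' = -9.925824; -9.925824 ∉ [-0.1, 1.5) → out
#5 (-6,-7): internal coord -6 + (-7)·λ' = -4.651923; -4.651923 ∉ [-0.1, 1.5) → out

1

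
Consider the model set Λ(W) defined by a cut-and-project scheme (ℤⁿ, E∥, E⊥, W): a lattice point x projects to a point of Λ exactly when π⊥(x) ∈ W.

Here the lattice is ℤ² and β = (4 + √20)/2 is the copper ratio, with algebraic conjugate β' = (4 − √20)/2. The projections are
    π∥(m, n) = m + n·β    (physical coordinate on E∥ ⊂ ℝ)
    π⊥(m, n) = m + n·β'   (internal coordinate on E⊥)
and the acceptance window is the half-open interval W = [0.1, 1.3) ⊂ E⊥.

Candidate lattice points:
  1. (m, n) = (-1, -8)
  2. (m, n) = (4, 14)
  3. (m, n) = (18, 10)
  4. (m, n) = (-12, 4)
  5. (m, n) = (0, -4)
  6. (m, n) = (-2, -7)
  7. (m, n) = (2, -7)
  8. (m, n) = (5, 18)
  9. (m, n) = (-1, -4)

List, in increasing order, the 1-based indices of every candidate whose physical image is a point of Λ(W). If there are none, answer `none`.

Numerically β ≈ 4.23607 and β' = −1/β ≈ -0.23607.
[1] lift (-1,-8): star map gives 0.88854; window check 0.1 ≤ 0.88854 < 1.3 is true → IN Λ
[2] lift (4,14): star map gives 0.69505; window check 0.1 ≤ 0.69505 < 1.3 is true → IN Λ
[3] lift (18,10): star map gives 15.63932; window check 0.1 ≤ 15.63932 < 1.3 is false → out
[4] lift (-12,4): star map gives -12.94427; window check 0.1 ≤ -12.94427 < 1.3 is false → out
[5] lift (0,-4): star map gives 0.94427; window check 0.1 ≤ 0.94427 < 1.3 is true → IN Λ
[6] lift (-2,-7): star map gives -0.34752; window check 0.1 ≤ -0.34752 < 1.3 is false → out
[7] lift (2,-7): star map gives 3.65248; window check 0.1 ≤ 3.65248 < 1.3 is false → out
[8] lift (5,18): star map gives 0.75078; window check 0.1 ≤ 0.75078 < 1.3 is true → IN Λ
[9] lift (-1,-4): star map gives -0.05573; window check 0.1 ≤ -0.05573 < 1.3 is false → out

1, 2, 5, 8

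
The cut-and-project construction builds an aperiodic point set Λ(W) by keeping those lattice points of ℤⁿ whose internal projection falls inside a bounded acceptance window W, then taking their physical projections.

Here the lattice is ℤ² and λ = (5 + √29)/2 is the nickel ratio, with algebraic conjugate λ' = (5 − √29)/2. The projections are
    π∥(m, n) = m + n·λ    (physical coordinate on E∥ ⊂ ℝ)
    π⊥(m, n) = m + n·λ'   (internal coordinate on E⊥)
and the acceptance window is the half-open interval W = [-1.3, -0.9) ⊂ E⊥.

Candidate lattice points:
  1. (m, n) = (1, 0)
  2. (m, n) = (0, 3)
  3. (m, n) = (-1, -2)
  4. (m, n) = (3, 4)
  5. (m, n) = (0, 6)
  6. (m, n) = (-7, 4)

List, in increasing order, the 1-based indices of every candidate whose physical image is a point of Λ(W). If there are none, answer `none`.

Compute λ' = (5−√29)/2 = -0.19258, so π⊥(m,n) = m -0.19258·n.
#1 (1,0): internal coord 1 + (0)·λ' = +1.00000; +1.00000 ∉ [-1.3, -0.9) → out
#2 (0,3): internal coord 0 + (3)·λ' = -0.57775; -0.57775 ∉ [-1.3, -0.9) → out
#3 (-1,-2): internal coord -1 + (-2)·λ' = -0.61484; -0.61484 ∉ [-1.3, -0.9) → out
#4 (3,4): internal coord 3 + (4)·λ' = +2.22967; +2.22967 ∉ [-1.3, -0.9) → out
#5 (0,6): internal coord 0 + (6)·λ' = -1.15549; -1.15549 ∈ [-1.3, -0.9) → IN Λ
#6 (-7,4): internal coord -7 + (4)·λ' = -7.77033; -7.77033 ∉ [-1.3, -0.9) → out

5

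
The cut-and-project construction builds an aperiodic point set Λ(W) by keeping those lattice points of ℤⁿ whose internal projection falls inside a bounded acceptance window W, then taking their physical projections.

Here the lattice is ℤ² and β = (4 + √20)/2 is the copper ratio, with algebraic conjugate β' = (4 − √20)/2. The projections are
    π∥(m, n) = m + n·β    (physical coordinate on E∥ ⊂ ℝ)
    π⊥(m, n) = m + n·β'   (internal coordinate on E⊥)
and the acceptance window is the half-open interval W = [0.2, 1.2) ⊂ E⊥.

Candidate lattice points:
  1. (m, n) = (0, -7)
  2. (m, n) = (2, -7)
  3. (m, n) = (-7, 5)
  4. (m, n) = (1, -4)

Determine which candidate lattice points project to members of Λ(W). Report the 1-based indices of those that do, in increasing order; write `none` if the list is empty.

none

β' = (4−√20)/2 ≈ -0.2361.
[1] lift (0,-7): star map gives 1.6525; window check 0.2 ≤ 1.6525 < 1.2 is false → out
[2] lift (2,-7): star map gives 3.6525; window check 0.2 ≤ 3.6525 < 1.2 is false → out
[3] lift (-7,5): star map gives -8.1803; window check 0.2 ≤ -8.1803 < 1.2 is false → out
[4] lift (1,-4): star map gives 1.9443; window check 0.2 ≤ 1.9443 < 1.2 is false → out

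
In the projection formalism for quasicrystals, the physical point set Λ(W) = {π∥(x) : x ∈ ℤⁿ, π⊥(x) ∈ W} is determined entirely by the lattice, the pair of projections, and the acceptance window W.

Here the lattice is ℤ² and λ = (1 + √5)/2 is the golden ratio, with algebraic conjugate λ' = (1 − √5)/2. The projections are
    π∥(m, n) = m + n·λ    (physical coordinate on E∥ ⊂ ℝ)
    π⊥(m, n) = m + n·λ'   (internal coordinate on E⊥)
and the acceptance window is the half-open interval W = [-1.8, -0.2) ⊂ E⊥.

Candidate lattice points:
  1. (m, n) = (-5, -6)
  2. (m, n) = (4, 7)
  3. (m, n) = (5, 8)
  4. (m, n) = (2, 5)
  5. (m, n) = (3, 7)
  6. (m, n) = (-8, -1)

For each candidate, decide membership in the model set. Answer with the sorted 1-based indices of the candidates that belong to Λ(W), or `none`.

Numerically λ ≈ 1.61803 and λ' = −1/λ ≈ -0.61803.
[1] lift (-5,-6): star map gives -1.29180; window check -1.8 ≤ -1.29180 < -0.2 is true → IN Λ
[2] lift (4,7): star map gives -0.32624; window check -1.8 ≤ -0.32624 < -0.2 is true → IN Λ
[3] lift (5,8): star map gives 0.05573; window check -1.8 ≤ 0.05573 < -0.2 is false → out
[4] lift (2,5): star map gives -1.09017; window check -1.8 ≤ -1.09017 < -0.2 is true → IN Λ
[5] lift (3,7): star map gives -1.32624; window check -1.8 ≤ -1.32624 < -0.2 is true → IN Λ
[6] lift (-8,-1): star map gives -7.38197; window check -1.8 ≤ -7.38197 < -0.2 is false → out

1, 2, 4, 5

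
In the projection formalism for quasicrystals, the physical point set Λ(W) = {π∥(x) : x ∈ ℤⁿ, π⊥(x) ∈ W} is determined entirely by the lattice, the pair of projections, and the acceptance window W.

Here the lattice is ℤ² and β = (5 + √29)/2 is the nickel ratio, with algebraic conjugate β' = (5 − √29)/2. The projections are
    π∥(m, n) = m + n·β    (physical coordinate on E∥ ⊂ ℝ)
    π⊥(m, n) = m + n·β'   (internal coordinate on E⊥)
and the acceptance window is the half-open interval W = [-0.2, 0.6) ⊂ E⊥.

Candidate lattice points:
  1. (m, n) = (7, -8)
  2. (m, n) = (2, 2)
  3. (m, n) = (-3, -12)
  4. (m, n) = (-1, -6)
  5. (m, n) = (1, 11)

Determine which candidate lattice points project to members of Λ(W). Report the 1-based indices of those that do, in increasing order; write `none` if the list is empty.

4

Compute β' = (5−√29)/2 = -0.192582, so π⊥(m,n) = m -0.192582·n.
candidate 1: (m,n)=(7,-8) → π∥ = 7-8·β ≈ -34.540659, π⊥ = 7-8·β' ≈ 8.540659 ∉ [-0.2, 0.6) ⇒ out
candidate 2: (m,n)=(2,2) → π∥ = 2+2·β ≈ 12.385165, π⊥ = 2+2·β' ≈ 1.614835 ∉ [-0.2, 0.6) ⇒ out
candidate 3: (m,n)=(-3,-12) → π∥ = -3-12·β ≈ -65.310989, π⊥ = -3-12·β' ≈ -0.689011 ∉ [-0.2, 0.6) ⇒ out
candidate 4: (m,n)=(-1,-6) → π∥ = -1-6·β ≈ -32.155494, π⊥ = -1-6·β' ≈ 0.155494 ∈ [-0.2, 0.6) ⇒ IN Λ
candidate 5: (m,n)=(1,11) → π∥ = 1+11·β ≈ 58.118406, π⊥ = 1+11·β' ≈ -1.118406 ∉ [-0.2, 0.6) ⇒ out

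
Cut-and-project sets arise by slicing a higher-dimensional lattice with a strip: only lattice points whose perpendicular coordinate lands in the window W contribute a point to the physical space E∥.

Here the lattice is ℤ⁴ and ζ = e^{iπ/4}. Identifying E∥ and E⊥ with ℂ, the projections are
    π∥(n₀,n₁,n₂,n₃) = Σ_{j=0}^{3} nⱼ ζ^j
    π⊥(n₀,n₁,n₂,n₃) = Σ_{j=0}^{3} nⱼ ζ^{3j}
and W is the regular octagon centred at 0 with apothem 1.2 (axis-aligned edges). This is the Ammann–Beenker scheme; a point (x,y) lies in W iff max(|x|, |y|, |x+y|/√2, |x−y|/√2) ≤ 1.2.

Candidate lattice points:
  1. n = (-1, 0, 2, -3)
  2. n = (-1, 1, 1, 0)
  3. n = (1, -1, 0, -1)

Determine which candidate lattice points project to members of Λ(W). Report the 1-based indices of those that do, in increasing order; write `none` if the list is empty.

Internal map: ζ^{3j} for j=0..3 gives (1,0), (−√2/2,√2/2), (0,−1), (√2/2,√2/2).
candidate 1: n = (-1, 0, 2, -3) → π⊥ ≈ (-3.12132, -4.12132); max(|x|,|y|,|x±y|/√2) = 5.12132 > 1.2 ⇒ ∉ W
candidate 2: n = (-1, 1, 1, 0) → π⊥ ≈ (-1.70711, -0.29289); max(|x|,|y|,|x±y|/√2) = 1.70711 > 1.2 ⇒ ∉ W
candidate 3: n = (1, -1, 0, -1) → π⊥ ≈ (+1.00000, -1.41421); max(|x|,|y|,|x±y|/√2) = 1.70711 > 1.2 ⇒ ∉ W

none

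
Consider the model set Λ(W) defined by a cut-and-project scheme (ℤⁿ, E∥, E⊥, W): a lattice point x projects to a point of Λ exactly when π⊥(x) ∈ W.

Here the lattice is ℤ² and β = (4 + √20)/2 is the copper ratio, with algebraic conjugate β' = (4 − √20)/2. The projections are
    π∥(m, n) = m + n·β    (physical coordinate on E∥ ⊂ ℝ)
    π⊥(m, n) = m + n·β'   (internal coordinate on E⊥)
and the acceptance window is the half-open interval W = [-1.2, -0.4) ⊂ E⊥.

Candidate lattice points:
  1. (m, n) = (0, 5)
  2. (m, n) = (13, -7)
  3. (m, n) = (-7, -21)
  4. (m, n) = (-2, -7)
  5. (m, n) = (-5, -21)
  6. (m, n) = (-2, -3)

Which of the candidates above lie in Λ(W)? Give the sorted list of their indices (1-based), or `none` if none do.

Compute β' = (4−√20)/2 = -0.23607, so π⊥(m,n) = m -0.23607·n.
[1] lift (0,5): star map gives -1.18034; window check -1.2 ≤ -1.18034 < -0.4 is true → IN Λ
[2] lift (13,-7): star map gives 14.65248; window check -1.2 ≤ 14.65248 < -0.4 is false → out
[3] lift (-7,-21): star map gives -2.04257; window check -1.2 ≤ -2.04257 < -0.4 is false → out
[4] lift (-2,-7): star map gives -0.34752; window check -1.2 ≤ -0.34752 < -0.4 is false → out
[5] lift (-5,-21): star map gives -0.04257; window check -1.2 ≤ -0.04257 < -0.4 is false → out
[6] lift (-2,-3): star map gives -1.29180; window check -1.2 ≤ -1.29180 < -0.4 is false → out

1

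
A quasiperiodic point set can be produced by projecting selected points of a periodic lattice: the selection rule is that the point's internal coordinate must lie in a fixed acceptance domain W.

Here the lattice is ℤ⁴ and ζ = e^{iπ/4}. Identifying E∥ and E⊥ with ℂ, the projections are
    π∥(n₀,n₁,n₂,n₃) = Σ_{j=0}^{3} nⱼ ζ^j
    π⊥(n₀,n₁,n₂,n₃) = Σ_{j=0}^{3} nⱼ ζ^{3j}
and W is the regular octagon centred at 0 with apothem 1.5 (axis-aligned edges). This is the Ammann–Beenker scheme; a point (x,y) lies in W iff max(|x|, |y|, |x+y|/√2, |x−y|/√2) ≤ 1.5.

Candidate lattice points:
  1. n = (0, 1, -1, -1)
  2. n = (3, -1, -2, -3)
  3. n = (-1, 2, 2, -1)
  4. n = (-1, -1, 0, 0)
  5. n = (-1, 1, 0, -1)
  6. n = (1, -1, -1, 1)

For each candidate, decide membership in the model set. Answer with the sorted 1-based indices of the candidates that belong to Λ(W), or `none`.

π⊥(n) = n₀ + n₁ζ³ + n₂ζ⁶ + n₃ζ⁹ where ζ = e^{iπ/4}.
#1 (0, 1, -1, -1): internal (-1.41421, 1.00000); octagon support 1.70711 vs apothem 1.5 → ∉ W
#2 (3, -1, -2, -3): internal (1.58579, -0.82843); octagon support 1.70711 vs apothem 1.5 → ∉ W
#3 (-1, 2, 2, -1): internal (-3.12132, -1.29289); octagon support 3.12132 vs apothem 1.5 → ∉ W
#4 (-1, -1, 0, 0): internal (-0.29289, -0.70711); octagon support 0.70711 vs apothem 1.5 → ∈ W
#5 (-1, 1, 0, -1): internal (-2.41421, 0.00000); octagon support 2.41421 vs apothem 1.5 → ∉ W
#6 (1, -1, -1, 1): internal (2.41421, 1.00000); octagon support 2.41421 vs apothem 1.5 → ∉ W

4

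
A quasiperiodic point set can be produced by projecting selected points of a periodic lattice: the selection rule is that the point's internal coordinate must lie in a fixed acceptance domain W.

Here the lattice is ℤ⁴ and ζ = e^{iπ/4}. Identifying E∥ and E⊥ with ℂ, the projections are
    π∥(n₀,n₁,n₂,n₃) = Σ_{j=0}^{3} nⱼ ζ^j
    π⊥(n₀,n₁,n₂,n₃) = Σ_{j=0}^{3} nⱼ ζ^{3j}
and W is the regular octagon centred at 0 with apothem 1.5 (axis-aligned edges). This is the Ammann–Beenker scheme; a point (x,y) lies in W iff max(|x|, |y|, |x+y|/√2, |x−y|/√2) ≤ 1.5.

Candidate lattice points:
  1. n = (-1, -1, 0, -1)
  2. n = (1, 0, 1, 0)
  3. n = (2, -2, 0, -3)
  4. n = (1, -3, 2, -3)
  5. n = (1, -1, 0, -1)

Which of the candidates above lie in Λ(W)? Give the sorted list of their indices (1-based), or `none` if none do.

2

With ζ = e^{iπ/4} the internal vectors are ζ^0,ζ^3,ζ^6,ζ^9.
candidate 1: n = (-1, -1, 0, -1) → π⊥ ≈ (-1.000000, -1.414214); max(|x|,|y|,|x±y|/√2) = 1.707107 > 1.5 ⇒ ∉ W
candidate 2: n = (1, 0, 1, 0) → π⊥ ≈ (+1.000000, -1.000000); max(|x|,|y|,|x±y|/√2) = 1.414214 ≤ 1.5 ⇒ ∈ W
candidate 3: n = (2, -2, 0, -3) → π⊥ ≈ (+1.292893, -3.535534); max(|x|,|y|,|x±y|/√2) = 3.535534 > 1.5 ⇒ ∉ W
candidate 4: n = (1, -3, 2, -3) → π⊥ ≈ (+1.000000, -6.242641); max(|x|,|y|,|x±y|/√2) = 6.242641 > 1.5 ⇒ ∉ W
candidate 5: n = (1, -1, 0, -1) → π⊥ ≈ (+1.000000, -1.414214); max(|x|,|y|,|x±y|/√2) = 1.707107 > 1.5 ⇒ ∉ W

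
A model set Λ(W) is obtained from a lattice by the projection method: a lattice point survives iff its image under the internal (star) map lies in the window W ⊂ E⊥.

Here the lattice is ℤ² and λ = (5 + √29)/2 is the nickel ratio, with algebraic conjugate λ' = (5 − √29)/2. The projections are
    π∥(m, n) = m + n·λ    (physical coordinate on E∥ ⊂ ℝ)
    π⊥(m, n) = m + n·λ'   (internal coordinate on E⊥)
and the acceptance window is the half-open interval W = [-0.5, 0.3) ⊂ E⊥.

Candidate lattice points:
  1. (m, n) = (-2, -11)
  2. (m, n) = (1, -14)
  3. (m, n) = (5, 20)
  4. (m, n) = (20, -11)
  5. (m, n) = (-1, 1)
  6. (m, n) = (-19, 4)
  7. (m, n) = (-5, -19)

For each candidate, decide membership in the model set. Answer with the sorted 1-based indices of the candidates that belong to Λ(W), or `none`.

Compute λ' = (5−√29)/2 = -0.1926, so π⊥(m,n) = m -0.1926·n.
#1 (-2,-11): internal coord -2 + (-11)·λ' = +0.1184; +0.1184 ∈ [-0.5, 0.3) → IN Λ
#2 (1,-14): internal coord 1 + (-14)·λ' = +3.6962; +3.6962 ∉ [-0.5, 0.3) → out
#3 (5,20): internal coord 5 + (20)·λ' = +1.1484; +1.1484 ∉ [-0.5, 0.3) → out
#4 (20,-11): internal coord 20 + (-11)·λ' = +22.1184; +22.1184 ∉ [-0.5, 0.3) → out
#5 (-1,1): internal coord -1 + (1)·λ' = -1.1926; -1.1926 ∉ [-0.5, 0.3) → out
#6 (-19,4): internal coord -19 + (4)·λ' = -19.7703; -19.7703 ∉ [-0.5, 0.3) → out
#7 (-5,-19): internal coord -5 + (-19)·λ' = -1.3409; -1.3409 ∉ [-0.5, 0.3) → out

1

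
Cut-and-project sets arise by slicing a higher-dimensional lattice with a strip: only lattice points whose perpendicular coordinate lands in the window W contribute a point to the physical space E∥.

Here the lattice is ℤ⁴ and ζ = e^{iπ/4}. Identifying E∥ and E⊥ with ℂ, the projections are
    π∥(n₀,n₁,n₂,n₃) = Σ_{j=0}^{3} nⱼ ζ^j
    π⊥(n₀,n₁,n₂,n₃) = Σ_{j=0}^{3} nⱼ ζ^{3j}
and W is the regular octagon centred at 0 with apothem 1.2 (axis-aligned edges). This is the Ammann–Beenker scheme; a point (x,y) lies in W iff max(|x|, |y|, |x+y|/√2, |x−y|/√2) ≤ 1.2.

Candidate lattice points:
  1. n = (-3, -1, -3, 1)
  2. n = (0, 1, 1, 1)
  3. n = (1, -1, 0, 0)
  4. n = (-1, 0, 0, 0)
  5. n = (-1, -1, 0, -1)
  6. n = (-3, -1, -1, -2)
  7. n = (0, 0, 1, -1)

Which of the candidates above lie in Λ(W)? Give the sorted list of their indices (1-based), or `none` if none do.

2, 4

With ζ = e^{iπ/4} the internal vectors are ζ^0,ζ^3,ζ^6,ζ^9.
candidate 1: n = (-3, -1, -3, 1) → π⊥ ≈ (-1.5858, +3.0000); max(|x|,|y|,|x±y|/√2) = 3.2426 > 1.2 ⇒ ∉ W
candidate 2: n = (0, 1, 1, 1) → π⊥ ≈ (+0.0000, +0.4142); max(|x|,|y|,|x±y|/√2) = 0.4142 ≤ 1.2 ⇒ ∈ W
candidate 3: n = (1, -1, 0, 0) → π⊥ ≈ (+1.7071, -0.7071); max(|x|,|y|,|x±y|/√2) = 1.7071 > 1.2 ⇒ ∉ W
candidate 4: n = (-1, 0, 0, 0) → π⊥ ≈ (-1.0000, +0.0000); max(|x|,|y|,|x±y|/√2) = 1.0000 ≤ 1.2 ⇒ ∈ W
candidate 5: n = (-1, -1, 0, -1) → π⊥ ≈ (-1.0000, -1.4142); max(|x|,|y|,|x±y|/√2) = 1.7071 > 1.2 ⇒ ∉ W
candidate 6: n = (-3, -1, -1, -2) → π⊥ ≈ (-3.7071, -1.1213); max(|x|,|y|,|x±y|/√2) = 3.7071 > 1.2 ⇒ ∉ W
candidate 7: n = (0, 0, 1, -1) → π⊥ ≈ (-0.7071, -1.7071); max(|x|,|y|,|x±y|/√2) = 1.7071 > 1.2 ⇒ ∉ W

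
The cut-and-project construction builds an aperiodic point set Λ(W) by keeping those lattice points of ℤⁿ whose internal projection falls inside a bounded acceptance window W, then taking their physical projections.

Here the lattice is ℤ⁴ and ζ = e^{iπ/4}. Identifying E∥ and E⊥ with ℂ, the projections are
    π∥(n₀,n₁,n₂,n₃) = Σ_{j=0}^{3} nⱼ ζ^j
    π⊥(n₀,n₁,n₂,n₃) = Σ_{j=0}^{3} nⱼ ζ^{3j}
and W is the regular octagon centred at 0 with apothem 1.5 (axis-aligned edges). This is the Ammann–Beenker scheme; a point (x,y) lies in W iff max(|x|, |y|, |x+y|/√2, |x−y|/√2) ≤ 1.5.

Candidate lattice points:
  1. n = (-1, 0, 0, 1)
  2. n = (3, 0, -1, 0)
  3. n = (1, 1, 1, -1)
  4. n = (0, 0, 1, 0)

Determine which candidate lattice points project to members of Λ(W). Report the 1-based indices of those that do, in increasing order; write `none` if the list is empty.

π⊥(n) = n₀ + n₁ζ³ + n₂ζ⁶ + n₃ζ⁹ where ζ = e^{iπ/4}.
#1 (-1, 0, 0, 1): internal (-0.29289, 0.70711); octagon support 0.70711 vs apothem 1.5 → ∈ W
#2 (3, 0, -1, 0): internal (3.00000, 1.00000); octagon support 3.00000 vs apothem 1.5 → ∉ W
#3 (1, 1, 1, -1): internal (-0.41421, -1.00000); octagon support 1.00000 vs apothem 1.5 → ∈ W
#4 (0, 0, 1, 0): internal (0.00000, -1.00000); octagon support 1.00000 vs apothem 1.5 → ∈ W

1, 3, 4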